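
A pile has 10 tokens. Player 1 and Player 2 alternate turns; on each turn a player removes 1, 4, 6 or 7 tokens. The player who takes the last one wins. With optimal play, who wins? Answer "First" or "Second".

Second

W/L table (W = player to move can force a win):
i:   0  1  2  3  4  5  6  7  8  9 10
     L  W  L  W  W  L  W  W  W  W  L
Position 10 is L, so the second player wins.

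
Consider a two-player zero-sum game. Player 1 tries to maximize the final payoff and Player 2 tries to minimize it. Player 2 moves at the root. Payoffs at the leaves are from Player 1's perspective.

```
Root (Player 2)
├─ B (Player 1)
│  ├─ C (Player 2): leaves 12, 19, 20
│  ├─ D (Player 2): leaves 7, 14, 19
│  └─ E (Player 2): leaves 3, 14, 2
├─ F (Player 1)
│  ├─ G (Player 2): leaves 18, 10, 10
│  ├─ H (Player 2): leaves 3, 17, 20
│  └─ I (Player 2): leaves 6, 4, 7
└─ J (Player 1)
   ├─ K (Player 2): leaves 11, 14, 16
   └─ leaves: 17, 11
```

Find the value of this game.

10

C (Player 2): min(12, 19, 20) = 12
D (Player 2): min(7, 14, 19) = 7
E (Player 2): min(3, 14, 2) = 2
B (Player 1): max(12, 7, 2) = 12
G (Player 2): min(18, 10, 10) = 10
H (Player 2): min(3, 17, 20) = 3
I (Player 2): min(6, 4, 7) = 4
F (Player 1): max(10, 3, 4) = 10
K (Player 2): min(11, 14, 16) = 11
J (Player 1): max(11, 17, 11) = 17
Root (Player 2): min(12, 10, 17) = 10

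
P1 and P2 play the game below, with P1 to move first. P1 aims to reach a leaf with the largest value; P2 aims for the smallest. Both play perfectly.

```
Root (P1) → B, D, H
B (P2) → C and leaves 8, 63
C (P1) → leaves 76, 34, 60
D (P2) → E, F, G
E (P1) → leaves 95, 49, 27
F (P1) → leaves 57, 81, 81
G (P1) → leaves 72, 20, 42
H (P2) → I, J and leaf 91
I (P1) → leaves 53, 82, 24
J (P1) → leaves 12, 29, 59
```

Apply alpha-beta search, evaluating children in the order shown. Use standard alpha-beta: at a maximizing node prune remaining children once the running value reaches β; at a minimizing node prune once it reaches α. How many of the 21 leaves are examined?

C [α=-∞,β=+∞]: v=76
B [α=-∞,β=+∞]: v=8
E [α=8,β=+∞]: v=95
F [α=8,β=95]: v=81
G [α=8,β=81]: v=72
D [α=8,β=+∞]: v=72
I [α=72,β=+∞]: v=82
J [α=72,β=82]: v=59
H [α=72,β=+∞]: v=59 after child 2 ≤ α → α-cutoff, skip 1
Root [α=-∞,β=+∞]: v=72
Leaves evaluated: 20 of 21.

20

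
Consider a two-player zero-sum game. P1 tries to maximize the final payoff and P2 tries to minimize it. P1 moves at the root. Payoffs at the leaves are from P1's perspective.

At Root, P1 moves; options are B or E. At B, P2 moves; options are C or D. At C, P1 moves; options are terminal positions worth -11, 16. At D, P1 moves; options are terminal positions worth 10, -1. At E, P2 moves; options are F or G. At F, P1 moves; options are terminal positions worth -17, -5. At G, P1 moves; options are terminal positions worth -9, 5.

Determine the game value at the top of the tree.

C (P1): max(-11, 16) = 16
D (P1): max(10, -1) = 10
B (P2): min(16, 10) = 10
F (P1): max(-17, -5) = -5
G (P1): max(-9, 5) = 5
E (P2): min(-5, 5) = -5
Root (P1): max(10, -5) = 10

10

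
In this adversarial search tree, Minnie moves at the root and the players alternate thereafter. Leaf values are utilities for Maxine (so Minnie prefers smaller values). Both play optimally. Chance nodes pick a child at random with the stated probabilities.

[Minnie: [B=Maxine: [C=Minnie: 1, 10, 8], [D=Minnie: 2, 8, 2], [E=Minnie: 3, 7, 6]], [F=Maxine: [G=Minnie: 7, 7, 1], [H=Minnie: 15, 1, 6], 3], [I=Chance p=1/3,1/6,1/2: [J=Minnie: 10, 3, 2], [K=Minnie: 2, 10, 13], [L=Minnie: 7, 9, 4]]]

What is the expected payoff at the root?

3

C (Minnie): min(1, 10, 8) = 1
D (Minnie): min(2, 8, 2) = 2
E (Minnie): min(3, 7, 6) = 3
B (Maxine): max(1, 2, 3) = 3
G (Minnie): min(7, 7, 1) = 1
H (Minnie): min(15, 1, 6) = 1
F (Maxine): max(1, 1, 3) = 3
J (Minnie): min(10, 3, 2) = 2
K (Minnie): min(2, 10, 13) = 2
L (Minnie): min(7, 9, 4) = 4
I (Chance): 1/3·2 + 1/6·2 + 1/2·4 = 3
Root (Minnie): min(3, 3, 3) = 3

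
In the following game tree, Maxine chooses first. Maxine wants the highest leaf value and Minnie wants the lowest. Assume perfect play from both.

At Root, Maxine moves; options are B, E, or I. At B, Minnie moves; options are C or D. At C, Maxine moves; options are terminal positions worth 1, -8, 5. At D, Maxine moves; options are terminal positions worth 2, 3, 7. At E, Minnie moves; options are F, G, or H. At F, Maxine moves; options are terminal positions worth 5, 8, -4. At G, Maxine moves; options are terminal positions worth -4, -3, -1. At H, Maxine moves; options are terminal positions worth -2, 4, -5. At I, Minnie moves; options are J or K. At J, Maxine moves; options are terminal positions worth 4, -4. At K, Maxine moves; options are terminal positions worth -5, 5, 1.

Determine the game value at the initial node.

C (Maxine): max(1, -8, 5) = 5
D (Maxine): max(2, 3, 7) = 7
B (Minnie): min(5, 7) = 5
F (Maxine): max(5, 8, -4) = 8
G (Maxine): max(-4, -3, -1) = -1
H (Maxine): max(-2, 4, -5) = 4
E (Minnie): min(8, -1, 4) = -1
J (Maxine): max(4, -4) = 4
K (Maxine): max(-5, 5, 1) = 5
I (Minnie): min(4, 5) = 4
Root (Maxine): max(5, -1, 4) = 5

5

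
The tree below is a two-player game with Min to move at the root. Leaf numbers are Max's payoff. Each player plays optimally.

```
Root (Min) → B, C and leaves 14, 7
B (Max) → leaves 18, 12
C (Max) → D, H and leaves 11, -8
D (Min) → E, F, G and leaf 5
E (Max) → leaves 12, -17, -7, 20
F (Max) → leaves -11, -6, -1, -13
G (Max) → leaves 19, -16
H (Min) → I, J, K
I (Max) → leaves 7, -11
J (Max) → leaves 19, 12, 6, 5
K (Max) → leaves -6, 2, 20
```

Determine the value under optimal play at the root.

7

B (Max): max(18, 12) = 18
E (Max): max(12, -17, -7, 20) = 20
F (Max): max(-11, -6, -1, -13) = -1
G (Max): max(19, -16) = 19
D (Min): min(20, -1, 19, 5) = -1
I (Max): max(7, -11) = 7
J (Max): max(19, 12, 6, 5) = 19
K (Max): max(-6, 2, 20) = 20
H (Min): min(7, 19, 20) = 7
C (Max): max(-1, 7, 11, -8) = 11
Root (Min): min(18, 11, 14, 7) = 7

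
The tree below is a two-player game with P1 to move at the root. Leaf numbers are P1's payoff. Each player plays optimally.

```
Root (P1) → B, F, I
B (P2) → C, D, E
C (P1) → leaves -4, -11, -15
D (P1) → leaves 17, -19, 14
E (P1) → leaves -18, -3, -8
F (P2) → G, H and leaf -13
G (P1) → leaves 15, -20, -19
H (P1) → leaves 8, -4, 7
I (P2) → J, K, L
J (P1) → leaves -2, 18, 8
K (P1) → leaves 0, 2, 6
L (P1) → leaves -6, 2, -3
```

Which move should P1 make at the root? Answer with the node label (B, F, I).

C (P1): max(-4, -11, -15) = -4
D (P1): max(17, -19, 14) = 17
E (P1): max(-18, -3, -8) = -3
B (P2): min(-4, 17, -3) = -4
G (P1): max(15, -20, -19) = 15
H (P1): max(8, -4, 7) = 8
F (P2): min(15, 8, -13) = -13
J (P1): max(-2, 18, 8) = 18
K (P1): max(0, 2, 6) = 6
L (P1): max(-6, 2, -3) = 2
I (P2): min(18, 6, 2) = 2
Root (P1): max(-4, -13, 2) = 2
P1 picks the child with the highest value: I (value 2).

I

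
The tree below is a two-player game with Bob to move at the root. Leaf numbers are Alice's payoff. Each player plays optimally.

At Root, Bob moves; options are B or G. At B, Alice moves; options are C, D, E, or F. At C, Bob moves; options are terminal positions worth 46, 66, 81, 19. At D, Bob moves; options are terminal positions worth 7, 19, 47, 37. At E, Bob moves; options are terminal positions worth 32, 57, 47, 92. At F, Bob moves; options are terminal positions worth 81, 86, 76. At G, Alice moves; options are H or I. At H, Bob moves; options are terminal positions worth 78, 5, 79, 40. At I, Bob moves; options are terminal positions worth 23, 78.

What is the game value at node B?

76

C: min(46, 66, 81, 19) = 19
D: min(7, 19, 47, 37) = 7
E: min(32, 57, 47, 92) = 32
F: min(81, 86, 76) = 76
B: max(19, 7, 32, 76) = 76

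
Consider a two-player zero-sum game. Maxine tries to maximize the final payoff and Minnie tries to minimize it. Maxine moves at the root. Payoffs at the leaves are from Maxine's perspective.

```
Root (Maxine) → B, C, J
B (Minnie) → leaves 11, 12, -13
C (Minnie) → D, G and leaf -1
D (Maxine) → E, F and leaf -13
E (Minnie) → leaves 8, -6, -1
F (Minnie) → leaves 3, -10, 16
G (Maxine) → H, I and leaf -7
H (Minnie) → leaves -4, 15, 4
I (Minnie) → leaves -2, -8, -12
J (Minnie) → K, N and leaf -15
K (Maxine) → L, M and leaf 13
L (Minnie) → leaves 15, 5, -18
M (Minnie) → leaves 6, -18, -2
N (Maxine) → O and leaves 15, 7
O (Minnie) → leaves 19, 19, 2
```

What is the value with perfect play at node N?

15

O: min(19, 19, 2) = 2
N: max(2, 15, 7) = 15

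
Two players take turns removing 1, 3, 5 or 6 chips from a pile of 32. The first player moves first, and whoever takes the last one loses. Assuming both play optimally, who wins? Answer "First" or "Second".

First

i:   0  1  2  3  4  5  6  7  8  9 10 11 12 13 14 15 16 17 18 19 20 21 22 23 24 25 26 27 28 29 30 31 32
     W  L  W  L  W  L  W  W  W  W  W  W  L  W  L  W  L  W  W  W  W  W  W  L  W  L  W  L  W  W  W  W  W
Position 32 is W, so the first player wins.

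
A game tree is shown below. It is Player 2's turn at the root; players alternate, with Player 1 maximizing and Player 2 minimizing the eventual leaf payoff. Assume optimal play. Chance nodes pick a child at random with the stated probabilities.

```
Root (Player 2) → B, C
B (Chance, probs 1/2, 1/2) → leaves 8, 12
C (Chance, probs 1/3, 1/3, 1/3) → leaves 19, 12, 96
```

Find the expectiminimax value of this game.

10

B (Chance): 1/2·8 + 1/2·12 = 10
C (Chance): 1/3·19 + 1/3·12 + 1/3·96 = 42.33
Root (Player 2): min(10, 42.33) = 10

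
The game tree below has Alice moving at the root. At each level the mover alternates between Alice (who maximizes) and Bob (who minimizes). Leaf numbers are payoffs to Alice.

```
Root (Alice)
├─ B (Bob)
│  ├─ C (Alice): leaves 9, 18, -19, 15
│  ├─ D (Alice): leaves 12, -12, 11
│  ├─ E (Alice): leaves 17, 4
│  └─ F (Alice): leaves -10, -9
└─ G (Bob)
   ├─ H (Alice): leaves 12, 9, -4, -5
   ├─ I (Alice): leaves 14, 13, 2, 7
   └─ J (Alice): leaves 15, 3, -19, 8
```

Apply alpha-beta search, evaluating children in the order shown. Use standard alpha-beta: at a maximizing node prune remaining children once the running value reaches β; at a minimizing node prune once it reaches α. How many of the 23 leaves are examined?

16

C [α=-∞,β=+∞]: v=18
D [α=-∞,β=18]: v=12
E [α=-∞,β=12]: v=17 after child 1 ≥ β → β-cutoff, skip 1
F [α=-∞,β=12]: v=-9
B [α=-∞,β=+∞]: v=-9
H [α=-9,β=+∞]: v=12
I [α=-9,β=12]: v=14 after child 1 ≥ β → β-cutoff, skip 3
J [α=-9,β=12]: v=15 after child 1 ≥ β → β-cutoff, skip 3
G [α=-9,β=+∞]: v=12
Root [α=-∞,β=+∞]: v=12
Leaves evaluated: 16 of 23.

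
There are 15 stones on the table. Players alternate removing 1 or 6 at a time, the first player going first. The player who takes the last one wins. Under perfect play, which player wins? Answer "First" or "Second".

Mark each pile size as W (mover wins) or L (mover loses):
i:   0  1  2  3  4  5  6  7  8  9 10 11 12 13 14 15
     L  W  L  W  L  W  W  L  W  L  W  L  W  W  L  W
Position 15 is W, so the first player wins.

First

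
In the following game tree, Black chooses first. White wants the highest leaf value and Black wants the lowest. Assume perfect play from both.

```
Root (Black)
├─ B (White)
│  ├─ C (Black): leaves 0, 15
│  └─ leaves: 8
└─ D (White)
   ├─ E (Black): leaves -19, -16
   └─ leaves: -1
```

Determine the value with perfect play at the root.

C (Black): min(0, 15) = 0
B (White): max(0, 8) = 8
E (Black): min(-19, -16) = -19
D (White): max(-19, -1) = -1
Root (Black): min(8, -1) = -1

-1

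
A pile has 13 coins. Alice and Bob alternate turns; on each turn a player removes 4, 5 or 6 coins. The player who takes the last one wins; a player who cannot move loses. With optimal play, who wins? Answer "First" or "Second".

Mark each pile size as W (mover wins) or L (mover loses):
i:   0  1  2  3  4  5  6  7  8  9 10 11 12 13
     L  L  L  L  W  W  W  W  W  W  L  L  L  L
Position 13 is L, so the second player wins.

Second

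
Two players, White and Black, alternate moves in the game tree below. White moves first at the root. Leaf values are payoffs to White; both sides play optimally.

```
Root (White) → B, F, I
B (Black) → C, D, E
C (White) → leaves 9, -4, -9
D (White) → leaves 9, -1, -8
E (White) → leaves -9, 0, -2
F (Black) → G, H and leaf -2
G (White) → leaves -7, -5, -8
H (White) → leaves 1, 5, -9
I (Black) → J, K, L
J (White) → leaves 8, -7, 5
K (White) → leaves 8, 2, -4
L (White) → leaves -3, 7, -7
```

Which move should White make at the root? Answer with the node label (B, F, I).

C (White): max(9, -4, -9) = 9
D (White): max(9, -1, -8) = 9
E (White): max(-9, 0, -2) = 0
B (Black): min(9, 9, 0) = 0
G (White): max(-7, -5, -8) = -5
H (White): max(1, 5, -9) = 5
F (Black): min(-5, 5, -2) = -5
J (White): max(8, -7, 5) = 8
K (White): max(8, 2, -4) = 8
L (White): max(-3, 7, -7) = 7
I (Black): min(8, 8, 7) = 7
Root (White): max(0, -5, 7) = 7
White picks the child with the highest value: I (value 7).

I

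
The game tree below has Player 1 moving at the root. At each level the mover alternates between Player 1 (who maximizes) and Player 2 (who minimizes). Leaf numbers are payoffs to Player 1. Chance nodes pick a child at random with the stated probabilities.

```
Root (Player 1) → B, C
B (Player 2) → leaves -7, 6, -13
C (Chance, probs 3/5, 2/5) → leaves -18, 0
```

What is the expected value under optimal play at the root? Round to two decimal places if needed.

-10.8

B (Player 2): min(-7, 6, -13) = -13
C (Chance): 3/5·-18 + 2/5·0 = -10.8
Root (Player 1): max(-13, -10.8) = -10.8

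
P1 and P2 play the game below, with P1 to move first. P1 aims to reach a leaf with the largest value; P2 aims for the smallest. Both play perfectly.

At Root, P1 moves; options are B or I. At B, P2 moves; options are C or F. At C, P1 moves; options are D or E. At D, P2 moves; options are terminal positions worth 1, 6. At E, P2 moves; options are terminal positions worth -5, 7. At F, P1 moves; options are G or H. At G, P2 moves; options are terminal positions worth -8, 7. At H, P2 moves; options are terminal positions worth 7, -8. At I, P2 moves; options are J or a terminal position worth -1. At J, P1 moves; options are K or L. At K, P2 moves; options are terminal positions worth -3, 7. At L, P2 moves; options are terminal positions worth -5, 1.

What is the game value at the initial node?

D (P2): min(1, 6) = 1
E (P2): min(-5, 7) = -5
C (P1): max(1, -5) = 1
G (P2): min(-8, 7) = -8
H (P2): min(7, -8) = -8
F (P1): max(-8, -8) = -8
B (P2): min(1, -8) = -8
K (P2): min(-3, 7) = -3
L (P2): min(-5, 1) = -5
J (P1): max(-3, -5) = -3
I (P2): min(-3, -1) = -3
Root (P1): max(-8, -3) = -3

-3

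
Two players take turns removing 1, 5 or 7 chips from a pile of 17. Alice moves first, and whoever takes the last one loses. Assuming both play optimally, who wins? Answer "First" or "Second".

Compute winning (W) and losing (L) positions by backward induction:
i:   0  1  2  3  4  5  6  7  8  9 10 11 12 13 14 15 16 17
     W  L  W  L  W  L  W  L  W  L  W  L  W  L  W  L  W  L
Position 17 is L, so the second player wins.

Second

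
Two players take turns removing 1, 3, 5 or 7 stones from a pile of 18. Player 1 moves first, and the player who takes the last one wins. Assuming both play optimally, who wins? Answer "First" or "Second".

Mark each pile size as W (mover wins) or L (mover loses):
i:   0  1  2  3  4  5  6  7  8  9 10 11 12 13 14 15 16 17 18
     L  W  L  W  L  W  L  W  L  W  L  W  L  W  L  W  L  W  L
Position 18 is L, so the second player wins.

Second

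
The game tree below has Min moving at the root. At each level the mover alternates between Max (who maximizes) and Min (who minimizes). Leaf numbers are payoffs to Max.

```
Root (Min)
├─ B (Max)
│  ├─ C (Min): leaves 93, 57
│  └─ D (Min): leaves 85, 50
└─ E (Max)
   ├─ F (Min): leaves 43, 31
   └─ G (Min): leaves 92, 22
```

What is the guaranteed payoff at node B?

C: min(93, 57) = 57
D: min(85, 50) = 50
B: max(57, 50) = 57

57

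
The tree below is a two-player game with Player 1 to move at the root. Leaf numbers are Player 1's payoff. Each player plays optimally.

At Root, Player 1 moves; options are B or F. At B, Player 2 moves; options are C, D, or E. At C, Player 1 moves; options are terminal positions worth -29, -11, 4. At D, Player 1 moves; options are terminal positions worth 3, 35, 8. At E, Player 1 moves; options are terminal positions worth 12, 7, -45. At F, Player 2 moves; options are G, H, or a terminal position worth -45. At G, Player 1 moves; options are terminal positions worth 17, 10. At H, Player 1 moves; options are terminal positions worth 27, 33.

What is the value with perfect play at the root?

C (Player 1): max(-29, -11, 4) = 4
D (Player 1): max(3, 35, 8) = 35
E (Player 1): max(12, 7, -45) = 12
B (Player 2): min(4, 35, 12) = 4
G (Player 1): max(17, 10) = 17
H (Player 1): max(27, 33) = 33
F (Player 2): min(17, 33, -45) = -45
Root (Player 1): max(4, -45) = 4

4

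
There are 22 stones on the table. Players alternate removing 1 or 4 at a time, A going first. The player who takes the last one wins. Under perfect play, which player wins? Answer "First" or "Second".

W/L table (W = player to move can force a win):
i:   0  1  2  3  4  5  6  7  8  9 10 11 12 13 14 15 16 17 18 19 20 21 22
     L  W  L  W  W  L  W  L  W  W  L  W  L  W  W  L  W  L  W  W  L  W  L
Position 22 is L, so the second player wins.

Second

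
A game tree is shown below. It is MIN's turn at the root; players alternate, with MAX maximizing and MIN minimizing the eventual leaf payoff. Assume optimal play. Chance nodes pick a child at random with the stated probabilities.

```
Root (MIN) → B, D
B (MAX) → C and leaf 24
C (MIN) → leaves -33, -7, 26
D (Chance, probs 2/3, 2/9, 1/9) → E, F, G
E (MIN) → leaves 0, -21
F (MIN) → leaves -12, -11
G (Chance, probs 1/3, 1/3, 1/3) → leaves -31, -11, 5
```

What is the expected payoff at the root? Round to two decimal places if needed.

C (MIN): min(-33, -7, 26) = -33
B (MAX): max(-33, 24) = 24
E (MIN): min(0, -21) = -21
F (MIN): min(-12, -11) = -12
G (Chance): 1/3·-31 + 1/3·-11 + 1/3·5 = -12.33
D (Chance): 2/3·-21 + 2/9·-12 + 1/9·-12.33 = -18.04
Root (MIN): min(24, -18.04) = -18.04

-18.04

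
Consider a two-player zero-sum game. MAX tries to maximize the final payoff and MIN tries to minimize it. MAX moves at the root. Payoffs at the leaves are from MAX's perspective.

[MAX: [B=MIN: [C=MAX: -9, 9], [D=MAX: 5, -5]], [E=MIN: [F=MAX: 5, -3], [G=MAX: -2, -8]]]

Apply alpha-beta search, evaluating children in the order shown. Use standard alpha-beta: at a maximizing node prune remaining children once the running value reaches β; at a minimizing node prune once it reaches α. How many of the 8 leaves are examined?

6

C [α=-∞,β=+∞]: v=9
D [α=-∞,β=9]: v=5
B [α=-∞,β=+∞]: v=5
F [α=5,β=+∞]: v=5
E [α=5,β=+∞]: v=5 after child 1 ≤ α → α-cutoff, skip 1
Root [α=-∞,β=+∞]: v=5
Leaves evaluated: 6 of 8.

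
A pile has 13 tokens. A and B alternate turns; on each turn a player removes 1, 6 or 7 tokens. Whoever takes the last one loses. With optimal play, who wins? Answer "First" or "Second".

Mark each pile size as W (mover wins) or L (mover loses):
i:   0  1  2  3  4  5  6  7  8  9 10 11 12 13
     W  L  W  L  W  L  W  W  W  W  W  W  W  L
Position 13 is L, so the second player wins.

Second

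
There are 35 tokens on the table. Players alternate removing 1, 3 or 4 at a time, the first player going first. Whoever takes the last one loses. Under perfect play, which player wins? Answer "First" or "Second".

W/L table (W = player to move can force a win):
i:   0  1  2  3  4  5  6  7  8  9 10 11 12 13 14 15 16 17 18 19 20 21 22 23 24 25 26 27 28 29 30 31 32 33 34 35
     W  L  W  L  W  W  W  W  L  W  L  W  W  W  W  L  W  L  W  W  W  W  L  W  L  W  W  W  W  L  W  L  W  W  W  W
Position 35 is W, so the first player wins.

First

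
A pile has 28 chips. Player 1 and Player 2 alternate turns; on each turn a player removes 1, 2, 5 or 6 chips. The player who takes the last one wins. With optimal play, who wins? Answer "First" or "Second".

Positions where the player to move wins (W) vs loses (L):
i:   0  1  2  3  4  5  6  7  8  9 10 11 12 13 14 15 16 17 18 19 20 21 22 23 24 25 26 27 28
     L  W  W  L  W  W  W  L  W  W  L  W  W  W  L  W  W  L  W  W  W  L  W  W  L  W  W  W  L
Position 28 is L, so the second player wins.

Second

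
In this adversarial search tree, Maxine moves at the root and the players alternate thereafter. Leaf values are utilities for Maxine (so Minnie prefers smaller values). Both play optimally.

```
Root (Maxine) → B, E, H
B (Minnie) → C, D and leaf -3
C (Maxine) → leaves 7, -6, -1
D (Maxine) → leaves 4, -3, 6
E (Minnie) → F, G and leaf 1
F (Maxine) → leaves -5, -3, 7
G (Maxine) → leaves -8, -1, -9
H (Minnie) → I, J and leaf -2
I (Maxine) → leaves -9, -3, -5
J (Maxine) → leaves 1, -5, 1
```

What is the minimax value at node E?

F: max(-5, -3, 7) = 7
G: max(-8, -1, -9) = -1
E: min(7, -1, 1) = -1

-1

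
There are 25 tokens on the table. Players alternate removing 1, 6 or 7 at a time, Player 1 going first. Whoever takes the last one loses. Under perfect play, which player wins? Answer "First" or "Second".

Mark each pile size as W (mover wins) or L (mover loses):
i:   0  1  2  3  4  5  6  7  8  9 10 11 12 13 14 15 16 17 18 19 20 21 22 23 24 25
     W  L  W  L  W  L  W  W  W  W  W  W  W  L  W  L  W  L  W  W  W  W  W  W  W  L
Position 25 is L, so the second player wins.

Second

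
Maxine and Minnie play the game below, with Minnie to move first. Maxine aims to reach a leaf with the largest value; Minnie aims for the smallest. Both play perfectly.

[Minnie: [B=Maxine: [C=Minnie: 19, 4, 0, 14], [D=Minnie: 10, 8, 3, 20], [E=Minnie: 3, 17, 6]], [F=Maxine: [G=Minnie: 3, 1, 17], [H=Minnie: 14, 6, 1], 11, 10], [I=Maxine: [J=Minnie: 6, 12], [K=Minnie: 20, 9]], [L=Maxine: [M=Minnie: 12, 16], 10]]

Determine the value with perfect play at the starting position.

C (Minnie): min(19, 4, 0, 14) = 0
D (Minnie): min(10, 8, 3, 20) = 3
E (Minnie): min(3, 17, 6) = 3
B (Maxine): max(0, 3, 3) = 3
G (Minnie): min(3, 1, 17) = 1
H (Minnie): min(14, 6, 1) = 1
F (Maxine): max(1, 1, 11, 10) = 11
J (Minnie): min(6, 12) = 6
K (Minnie): min(20, 9) = 9
I (Maxine): max(6, 9) = 9
M (Minnie): min(12, 16) = 12
L (Maxine): max(12, 10) = 12
Root (Minnie): min(3, 11, 9, 12) = 3

3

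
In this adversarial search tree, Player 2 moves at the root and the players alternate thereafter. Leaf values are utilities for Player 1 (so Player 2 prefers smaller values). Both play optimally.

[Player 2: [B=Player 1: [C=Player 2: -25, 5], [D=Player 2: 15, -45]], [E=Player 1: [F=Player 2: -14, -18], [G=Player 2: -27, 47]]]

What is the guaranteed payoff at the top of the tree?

-25

C (Player 2): min(-25, 5) = -25
D (Player 2): min(15, -45) = -45
B (Player 1): max(-25, -45) = -25
F (Player 2): min(-14, -18) = -18
G (Player 2): min(-27, 47) = -27
E (Player 1): max(-18, -27) = -18
Root (Player 2): min(-25, -18) = -25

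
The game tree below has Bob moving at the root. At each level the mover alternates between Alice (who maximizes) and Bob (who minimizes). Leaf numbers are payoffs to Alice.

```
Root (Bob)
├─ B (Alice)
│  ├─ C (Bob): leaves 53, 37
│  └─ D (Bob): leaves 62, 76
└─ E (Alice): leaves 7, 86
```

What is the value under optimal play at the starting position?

C (Bob): min(53, 37) = 37
D (Bob): min(62, 76) = 62
B (Alice): max(37, 62) = 62
E (Alice): max(7, 86) = 86
Root (Bob): min(62, 86) = 62

62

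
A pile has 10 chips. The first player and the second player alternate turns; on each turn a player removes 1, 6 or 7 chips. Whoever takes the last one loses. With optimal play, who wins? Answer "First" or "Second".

W/L table (W = player to move can force a win):
i:   0  1  2  3  4  5  6  7  8  9 10
     W  L  W  L  W  L  W  W  W  W  W
Position 10 is W, so the first player wins.

First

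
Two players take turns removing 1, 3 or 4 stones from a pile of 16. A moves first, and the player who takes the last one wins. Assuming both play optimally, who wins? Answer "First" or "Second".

Positions where the player to move wins (W) vs loses (L):
i:   0  1  2  3  4  5  6  7  8  9 10 11 12 13 14 15 16
     L  W  L  W  W  W  W  L  W  L  W  W  W  W  L  W  L
Position 16 is L, so the second player wins.

Second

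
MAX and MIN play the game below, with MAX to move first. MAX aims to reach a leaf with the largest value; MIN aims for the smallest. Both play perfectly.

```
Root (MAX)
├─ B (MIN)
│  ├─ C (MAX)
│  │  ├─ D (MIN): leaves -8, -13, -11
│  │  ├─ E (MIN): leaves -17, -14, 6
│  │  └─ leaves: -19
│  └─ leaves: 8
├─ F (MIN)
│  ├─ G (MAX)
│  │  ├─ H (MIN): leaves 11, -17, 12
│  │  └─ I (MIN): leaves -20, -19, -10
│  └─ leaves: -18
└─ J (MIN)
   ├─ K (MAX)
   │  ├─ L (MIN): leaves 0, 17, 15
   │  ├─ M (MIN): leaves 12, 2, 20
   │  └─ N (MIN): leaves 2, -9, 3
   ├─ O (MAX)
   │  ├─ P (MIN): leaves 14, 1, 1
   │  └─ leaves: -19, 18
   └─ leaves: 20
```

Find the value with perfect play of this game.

D (MIN): min(-8, -13, -11) = -13
E (MIN): min(-17, -14, 6) = -17
C (MAX): max(-13, -17, -19) = -13
B (MIN): min(-13, 8) = -13
H (MIN): min(11, -17, 12) = -17
I (MIN): min(-20, -19, -10) = -20
G (MAX): max(-17, -20) = -17
F (MIN): min(-17, -18) = -18
L (MIN): min(0, 17, 15) = 0
M (MIN): min(12, 2, 20) = 2
N (MIN): min(2, -9, 3) = -9
K (MAX): max(0, 2, -9) = 2
P (MIN): min(14, 1, 1) = 1
O (MAX): max(1, -19, 18) = 18
J (MIN): min(2, 18, 20) = 2
Root (MAX): max(-13, -18, 2) = 2

2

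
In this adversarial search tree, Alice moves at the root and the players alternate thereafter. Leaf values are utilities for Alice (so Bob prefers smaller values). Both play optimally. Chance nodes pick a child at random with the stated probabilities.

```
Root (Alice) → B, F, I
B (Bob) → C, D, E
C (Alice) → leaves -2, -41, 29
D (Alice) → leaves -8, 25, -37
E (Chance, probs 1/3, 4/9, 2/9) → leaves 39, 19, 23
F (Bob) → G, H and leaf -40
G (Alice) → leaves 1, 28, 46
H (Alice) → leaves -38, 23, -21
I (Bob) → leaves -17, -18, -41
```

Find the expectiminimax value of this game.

25

C (Alice): max(-2, -41, 29) = 29
D (Alice): max(-8, 25, -37) = 25
E (Chance): 1/3·39 + 4/9·19 + 2/9·23 = 26.56
B (Bob): min(29, 25, 26.56) = 25
G (Alice): max(1, 28, 46) = 46
H (Alice): max(-38, 23, -21) = 23
F (Bob): min(46, 23, -40) = -40
I (Bob): min(-17, -18, -41) = -41
Root (Alice): max(25, -40, -41) = 25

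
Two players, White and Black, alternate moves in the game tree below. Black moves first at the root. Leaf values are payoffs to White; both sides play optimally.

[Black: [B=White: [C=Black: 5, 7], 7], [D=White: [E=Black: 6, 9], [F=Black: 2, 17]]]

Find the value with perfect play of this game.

6

C (Black): min(5, 7) = 5
B (White): max(5, 7) = 7
E (Black): min(6, 9) = 6
F (Black): min(2, 17) = 2
D (White): max(6, 2) = 6
Root (Black): min(7, 6) = 6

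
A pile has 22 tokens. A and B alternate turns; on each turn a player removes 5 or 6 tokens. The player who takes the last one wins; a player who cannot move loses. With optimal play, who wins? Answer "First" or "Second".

Second

i:   0  1  2  3  4  5  6  7  8  9 10 11 12 13 14 15 16 17 18 19 20 21 22
     L  L  L  L  L  W  W  W  W  W  W  L  L  L  L  L  W  W  W  W  W  W  L
Position 22 is L, so the second player wins.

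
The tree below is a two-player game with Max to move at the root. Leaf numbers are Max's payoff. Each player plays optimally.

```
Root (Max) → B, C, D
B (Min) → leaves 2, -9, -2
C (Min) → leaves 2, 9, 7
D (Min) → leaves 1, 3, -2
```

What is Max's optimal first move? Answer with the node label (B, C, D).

B (Min): min(2, -9, -2) = -9
C (Min): min(2, 9, 7) = 2
D (Min): min(1, 3, -2) = -2
Root (Max): max(-9, 2, -2) = 2
Max picks the child with the highest value: C (value 2).

C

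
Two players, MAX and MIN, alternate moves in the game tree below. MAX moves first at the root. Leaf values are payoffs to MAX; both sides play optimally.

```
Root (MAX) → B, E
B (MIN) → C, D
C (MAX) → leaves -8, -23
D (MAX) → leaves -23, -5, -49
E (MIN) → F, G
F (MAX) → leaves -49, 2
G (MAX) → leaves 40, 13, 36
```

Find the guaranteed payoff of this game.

2

C (MAX): max(-8, -23) = -8
D (MAX): max(-23, -5, -49) = -5
B (MIN): min(-8, -5) = -8
F (MAX): max(-49, 2) = 2
G (MAX): max(40, 13, 36) = 40
E (MIN): min(2, 40) = 2
Root (MAX): max(-8, 2) = 2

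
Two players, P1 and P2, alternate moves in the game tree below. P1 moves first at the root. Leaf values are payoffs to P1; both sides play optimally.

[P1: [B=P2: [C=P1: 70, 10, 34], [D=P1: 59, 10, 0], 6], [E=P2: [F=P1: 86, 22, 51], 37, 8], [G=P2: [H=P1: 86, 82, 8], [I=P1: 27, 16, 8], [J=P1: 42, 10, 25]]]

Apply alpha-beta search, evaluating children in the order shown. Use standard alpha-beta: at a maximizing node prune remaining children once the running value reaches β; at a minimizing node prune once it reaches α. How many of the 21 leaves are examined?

19

C [α=-∞,β=+∞]: v=70
D [α=-∞,β=70]: v=59
B [α=-∞,β=+∞]: v=6
F [α=6,β=+∞]: v=86
E [α=6,β=+∞]: v=8
H [α=8,β=+∞]: v=86
I [α=8,β=86]: v=27
J [α=8,β=27]: v=42 after child 1 ≥ β → β-cutoff, skip 2
G [α=8,β=+∞]: v=27
Root [α=-∞,β=+∞]: v=27
Leaves evaluated: 19 of 21.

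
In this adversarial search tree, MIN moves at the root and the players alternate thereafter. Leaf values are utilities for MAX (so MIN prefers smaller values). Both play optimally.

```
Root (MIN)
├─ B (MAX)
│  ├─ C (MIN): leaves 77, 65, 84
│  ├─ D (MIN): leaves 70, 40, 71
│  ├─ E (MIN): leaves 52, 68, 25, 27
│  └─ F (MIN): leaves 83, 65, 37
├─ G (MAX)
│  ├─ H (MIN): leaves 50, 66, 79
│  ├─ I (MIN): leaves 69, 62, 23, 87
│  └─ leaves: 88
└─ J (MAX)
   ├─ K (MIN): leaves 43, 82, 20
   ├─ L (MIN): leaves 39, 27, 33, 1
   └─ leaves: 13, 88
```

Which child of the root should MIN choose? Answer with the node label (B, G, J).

B

C (MIN): min(77, 65, 84) = 65
D (MIN): min(70, 40, 71) = 40
E (MIN): min(52, 68, 25, 27) = 25
F (MIN): min(83, 65, 37) = 37
B (MAX): max(65, 40, 25, 37) = 65
H (MIN): min(50, 66, 79) = 50
I (MIN): min(69, 62, 23, 87) = 23
G (MAX): max(50, 23, 88) = 88
K (MIN): min(43, 82, 20) = 20
L (MIN): min(39, 27, 33, 1) = 1
J (MAX): max(20, 1, 13, 88) = 88
Root (MIN): min(65, 88, 88) = 65
MIN picks the child with the lowest value: B (value 65).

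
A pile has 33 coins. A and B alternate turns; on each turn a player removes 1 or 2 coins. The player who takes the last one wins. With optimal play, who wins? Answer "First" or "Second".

Positions where the player to move wins (W) vs loses (L):
i:   0  1  2  3  4  5  6  7  8  9 10 11 12 13 14 15 16 17 18 19 20 21 22 23 24 25 26 27 28 29 30 31 32 33
     L  W  W  L  W  W  L  W  W  L  W  W  L  W  W  L  W  W  L  W  W  L  W  W  L  W  W  L  W  W  L  W  W  L
Position 33 is L, so the second player wins.

Second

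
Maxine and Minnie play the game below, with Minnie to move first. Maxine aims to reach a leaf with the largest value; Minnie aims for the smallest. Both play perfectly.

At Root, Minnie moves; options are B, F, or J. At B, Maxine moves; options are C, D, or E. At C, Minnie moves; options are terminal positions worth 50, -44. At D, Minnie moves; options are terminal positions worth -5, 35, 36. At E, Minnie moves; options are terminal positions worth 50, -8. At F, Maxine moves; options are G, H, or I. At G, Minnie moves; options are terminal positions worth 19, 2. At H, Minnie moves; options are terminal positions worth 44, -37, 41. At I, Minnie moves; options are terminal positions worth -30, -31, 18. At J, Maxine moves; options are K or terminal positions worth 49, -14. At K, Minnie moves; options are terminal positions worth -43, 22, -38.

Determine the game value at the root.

-5

C (Minnie): min(50, -44) = -44
D (Minnie): min(-5, 35, 36) = -5
E (Minnie): min(50, -8) = -8
B (Maxine): max(-44, -5, -8) = -5
G (Minnie): min(19, 2) = 2
H (Minnie): min(44, -37, 41) = -37
I (Minnie): min(-30, -31, 18) = -31
F (Maxine): max(2, -37, -31) = 2
K (Minnie): min(-43, 22, -38) = -43
J (Maxine): max(-43, 49, -14) = 49
Root (Minnie): min(-5, 2, 49) = -5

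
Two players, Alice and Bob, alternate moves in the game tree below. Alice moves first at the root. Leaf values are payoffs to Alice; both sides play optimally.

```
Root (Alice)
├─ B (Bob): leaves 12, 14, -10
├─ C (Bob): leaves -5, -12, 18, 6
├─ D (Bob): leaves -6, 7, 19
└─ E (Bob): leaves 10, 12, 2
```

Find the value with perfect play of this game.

B (Bob): min(12, 14, -10) = -10
C (Bob): min(-5, -12, 18, 6) = -12
D (Bob): min(-6, 7, 19) = -6
E (Bob): min(10, 12, 2) = 2
Root (Alice): max(-10, -12, -6, 2) = 2

2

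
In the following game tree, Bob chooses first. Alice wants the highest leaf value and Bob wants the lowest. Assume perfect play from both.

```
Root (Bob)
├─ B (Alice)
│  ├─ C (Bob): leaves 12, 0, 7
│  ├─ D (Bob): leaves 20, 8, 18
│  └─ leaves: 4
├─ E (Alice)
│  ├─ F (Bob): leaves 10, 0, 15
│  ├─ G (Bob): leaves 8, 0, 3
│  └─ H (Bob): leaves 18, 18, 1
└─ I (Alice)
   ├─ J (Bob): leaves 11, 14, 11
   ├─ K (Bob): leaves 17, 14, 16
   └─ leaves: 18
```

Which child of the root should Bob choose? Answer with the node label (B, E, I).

E

C (Bob): min(12, 0, 7) = 0
D (Bob): min(20, 8, 18) = 8
B (Alice): max(0, 8, 4) = 8
F (Bob): min(10, 0, 15) = 0
G (Bob): min(8, 0, 3) = 0
H (Bob): min(18, 18, 1) = 1
E (Alice): max(0, 0, 1) = 1
J (Bob): min(11, 14, 11) = 11
K (Bob): min(17, 14, 16) = 14
I (Alice): max(11, 14, 18) = 18
Root (Bob): min(8, 1, 18) = 1
Bob picks the child with the lowest value: E (value 1).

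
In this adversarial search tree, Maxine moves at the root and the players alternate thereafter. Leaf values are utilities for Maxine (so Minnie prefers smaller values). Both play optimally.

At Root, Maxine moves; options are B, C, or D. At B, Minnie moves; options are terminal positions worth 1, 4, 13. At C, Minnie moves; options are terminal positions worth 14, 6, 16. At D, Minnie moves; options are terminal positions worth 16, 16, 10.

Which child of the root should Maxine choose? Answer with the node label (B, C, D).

B (Minnie): min(1, 4, 13) = 1
C (Minnie): min(14, 6, 16) = 6
D (Minnie): min(16, 16, 10) = 10
Root (Maxine): max(1, 6, 10) = 10
Maxine picks the child with the highest value: D (value 10).

D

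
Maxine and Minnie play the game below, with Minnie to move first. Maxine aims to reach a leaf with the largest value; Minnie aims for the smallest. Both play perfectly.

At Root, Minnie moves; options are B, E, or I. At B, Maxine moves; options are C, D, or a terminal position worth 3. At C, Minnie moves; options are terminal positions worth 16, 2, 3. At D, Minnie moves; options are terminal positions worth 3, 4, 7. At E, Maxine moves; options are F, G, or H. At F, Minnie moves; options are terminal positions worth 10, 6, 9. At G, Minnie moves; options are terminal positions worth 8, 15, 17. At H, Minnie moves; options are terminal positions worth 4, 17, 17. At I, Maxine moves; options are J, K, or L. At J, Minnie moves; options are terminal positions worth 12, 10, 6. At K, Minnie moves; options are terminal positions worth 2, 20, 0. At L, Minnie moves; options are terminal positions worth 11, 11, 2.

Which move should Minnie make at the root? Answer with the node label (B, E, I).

B

C (Minnie): min(16, 2, 3) = 2
D (Minnie): min(3, 4, 7) = 3
B (Maxine): max(2, 3, 3) = 3
F (Minnie): min(10, 6, 9) = 6
G (Minnie): min(8, 15, 17) = 8
H (Minnie): min(4, 17, 17) = 4
E (Maxine): max(6, 8, 4) = 8
J (Minnie): min(12, 10, 6) = 6
K (Minnie): min(2, 20, 0) = 0
L (Minnie): min(11, 11, 2) = 2
I (Maxine): max(6, 0, 2) = 6
Root (Minnie): min(3, 8, 6) = 3
Minnie picks the child with the lowest value: B (value 3).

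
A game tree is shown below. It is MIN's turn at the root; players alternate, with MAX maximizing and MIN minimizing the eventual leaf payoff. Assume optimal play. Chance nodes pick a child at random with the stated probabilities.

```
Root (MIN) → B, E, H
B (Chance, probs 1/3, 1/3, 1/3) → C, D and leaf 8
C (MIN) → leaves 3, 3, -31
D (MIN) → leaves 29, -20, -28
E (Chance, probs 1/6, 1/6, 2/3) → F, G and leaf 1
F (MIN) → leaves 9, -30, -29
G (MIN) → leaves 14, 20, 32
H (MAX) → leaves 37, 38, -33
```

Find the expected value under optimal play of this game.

C (MIN): min(3, 3, -31) = -31
D (MIN): min(29, -20, -28) = -28
B (Chance): 1/3·-31 + 1/3·-28 + 1/3·8 = -17
F (MIN): min(9, -30, -29) = -30
G (MIN): min(14, 20, 32) = 14
E (Chance): 1/6·-30 + 1/6·14 + 2/3·1 = -2
H (MAX): max(37, 38, -33) = 38
Root (MIN): min(-17, -2, 38) = -17

-17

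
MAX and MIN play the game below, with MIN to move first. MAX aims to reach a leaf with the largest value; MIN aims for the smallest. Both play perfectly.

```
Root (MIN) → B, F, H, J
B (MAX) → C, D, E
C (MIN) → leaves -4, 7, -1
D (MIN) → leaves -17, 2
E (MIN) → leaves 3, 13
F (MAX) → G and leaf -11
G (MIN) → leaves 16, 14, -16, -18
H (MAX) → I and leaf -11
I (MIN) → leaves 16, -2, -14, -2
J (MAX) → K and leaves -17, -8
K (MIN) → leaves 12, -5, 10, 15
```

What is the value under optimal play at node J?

K: min(12, -5, 10, 15) = -5
J: max(-5, -17, -8) = -5

-5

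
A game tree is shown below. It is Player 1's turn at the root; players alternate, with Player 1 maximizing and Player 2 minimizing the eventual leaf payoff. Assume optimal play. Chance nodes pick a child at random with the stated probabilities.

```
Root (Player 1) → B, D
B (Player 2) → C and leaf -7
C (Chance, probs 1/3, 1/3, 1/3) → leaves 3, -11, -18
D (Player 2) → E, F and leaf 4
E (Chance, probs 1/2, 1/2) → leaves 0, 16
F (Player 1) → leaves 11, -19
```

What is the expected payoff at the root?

4

C (Chance): 1/3·3 + 1/3·-11 + 1/3·-18 = -8.67
B (Player 2): min(-8.67, -7) = -8.67
E (Chance): 1/2·0 + 1/2·16 = 8
F (Player 1): max(11, -19) = 11
D (Player 2): min(8, 11, 4) = 4
Root (Player 1): max(-8.67, 4) = 4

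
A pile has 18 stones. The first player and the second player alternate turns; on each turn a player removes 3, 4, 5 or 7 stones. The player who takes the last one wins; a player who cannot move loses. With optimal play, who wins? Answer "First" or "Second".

W/L table (W = player to move can force a win):
i:   0  1  2  3  4  5  6  7  8  9 10 11 12 13 14 15 16 17 18
     L  L  L  W  W  W  W  W  W  W  L  L  L  W  W  W  W  W  W
Position 18 is W, so the first player wins.

First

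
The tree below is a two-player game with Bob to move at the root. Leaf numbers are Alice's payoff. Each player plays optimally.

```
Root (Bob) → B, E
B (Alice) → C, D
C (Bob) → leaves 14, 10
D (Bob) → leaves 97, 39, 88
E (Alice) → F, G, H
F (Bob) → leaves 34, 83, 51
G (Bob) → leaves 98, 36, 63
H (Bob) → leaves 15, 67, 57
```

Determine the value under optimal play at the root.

C (Bob): min(14, 10) = 10
D (Bob): min(97, 39, 88) = 39
B (Alice): max(10, 39) = 39
F (Bob): min(34, 83, 51) = 34
G (Bob): min(98, 36, 63) = 36
H (Bob): min(15, 67, 57) = 15
E (Alice): max(34, 36, 15) = 36
Root (Bob): min(39, 36) = 36

36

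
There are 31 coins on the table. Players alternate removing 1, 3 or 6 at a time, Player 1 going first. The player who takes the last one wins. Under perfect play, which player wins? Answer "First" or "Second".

Second

Mark each pile size as W (mover wins) or L (mover loses):
i:   0  1  2  3  4  5  6  7  8  9 10 11 12 13 14 15 16 17 18 19 20 21 22 23 24 25 26 27 28 29 30 31
     L  W  L  W  L  W  W  W  W  L  W  L  W  L  W  W  W  W  L  W  L  W  L  W  W  W  W  L  W  L  W  L
Position 31 is L, so the second player wins.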